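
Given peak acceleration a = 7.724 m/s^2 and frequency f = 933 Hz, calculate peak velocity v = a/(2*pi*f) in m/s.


omega = 2*pi*f = 2*pi*933 = 5862.21 rad/s
v = a / omega = 7.724 / 5862.21 = 0.0013176 m/s


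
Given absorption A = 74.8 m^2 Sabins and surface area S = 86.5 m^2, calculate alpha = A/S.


Absorption coefficient = absorbed power / incident power
alpha = A / S = 74.8 / 86.5 = 0.86474


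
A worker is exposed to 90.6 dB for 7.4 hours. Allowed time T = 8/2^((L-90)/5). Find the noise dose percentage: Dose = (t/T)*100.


T_allowed = 8 / 2^((90.6 - 90)/5) = 7.3615 hr
Dose = 7.4 / 7.3615 * 100 = 100.52 %


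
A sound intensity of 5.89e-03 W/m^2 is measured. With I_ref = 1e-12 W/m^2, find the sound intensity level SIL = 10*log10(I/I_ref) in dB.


I / I_ref = 5.89e-03 / 1e-12 = 5.89e+09
SIL = 10 * log10(5.89e+09) = 97.701 dB


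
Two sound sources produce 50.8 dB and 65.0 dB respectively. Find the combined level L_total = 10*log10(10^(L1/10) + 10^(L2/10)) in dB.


10^(50.8/10) = 120226
10^(65.0/10) = 3.16228e+06
Sum = 120226 + 3.16228e+06 = 3.28251e+06
L_total = 10*log10(3.28251e+06) = 65.162 dB


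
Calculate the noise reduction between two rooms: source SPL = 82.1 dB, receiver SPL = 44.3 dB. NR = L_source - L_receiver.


NR = L_source - L_receiver (difference between source and receiving room levels)
NR = 82.1 - 44.3 = 37.8 dB


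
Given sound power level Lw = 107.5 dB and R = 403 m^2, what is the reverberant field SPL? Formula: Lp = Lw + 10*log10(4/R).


4/R = 4/403 = 0.00992556
Lp = 107.5 + 10*log10(0.00992556) = 87.468 dB


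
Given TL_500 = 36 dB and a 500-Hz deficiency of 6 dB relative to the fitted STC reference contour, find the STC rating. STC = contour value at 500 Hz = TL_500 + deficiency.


By ASTM E413, STC = value of the fitted reference contour at 500 Hz.
Contour value at 500 Hz = TL_500 + deficiency = 36 + 6 = 42
STC = 42


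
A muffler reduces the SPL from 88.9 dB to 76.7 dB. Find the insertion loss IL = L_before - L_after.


Insertion loss = SPL without muffler - SPL with muffler
IL = 88.9 - 76.7 = 12.2 dB


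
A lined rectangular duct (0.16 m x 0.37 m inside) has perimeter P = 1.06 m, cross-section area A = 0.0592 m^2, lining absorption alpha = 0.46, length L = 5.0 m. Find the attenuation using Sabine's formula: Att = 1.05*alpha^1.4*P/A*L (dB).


alpha^1.4 = 0.46^1.4 = 0.337179
Attenuation rate = 1.05 * alpha^1.4 * P / A
= 1.05 * 0.337179 * 1.06 / 0.0592 = 6.33919 dB/m
Total Att = 6.33919 * 5.0 = 31.696 dB


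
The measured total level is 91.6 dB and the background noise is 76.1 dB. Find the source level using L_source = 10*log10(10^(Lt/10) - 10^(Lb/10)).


10^(91.6/10) = 1.44544e+09
10^(76.1/10) = 4.0738e+07
Difference = 1.44544e+09 - 4.0738e+07 = 1.4047e+09
L_source = 10*log10(1.4047e+09) = 91.476 dB


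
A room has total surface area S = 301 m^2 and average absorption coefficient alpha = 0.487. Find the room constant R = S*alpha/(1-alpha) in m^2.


R = 301 * 0.487 / (1 - 0.487) = 285.74 m^2


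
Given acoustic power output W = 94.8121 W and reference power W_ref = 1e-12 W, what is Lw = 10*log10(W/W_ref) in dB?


W / W_ref = 94.8121 / 1e-12 = 9.48121e+13
Lw = 10 * log10(9.48121e+13) = 139.77 dB


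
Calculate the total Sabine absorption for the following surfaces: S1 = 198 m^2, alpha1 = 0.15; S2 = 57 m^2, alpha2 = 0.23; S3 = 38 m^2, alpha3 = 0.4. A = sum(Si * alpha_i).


198 * 0.15 = 29.7
57 * 0.23 = 13.11
38 * 0.4 = 15.2
A_total = 29.7 + 13.11 + 15.2 = 58.01 m^2


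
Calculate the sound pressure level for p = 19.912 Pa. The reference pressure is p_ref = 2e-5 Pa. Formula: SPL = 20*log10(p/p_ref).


p / p_ref = 19.912 / 2e-5 = 995600
SPL = 20 * log10(995600) = 119.96 dB


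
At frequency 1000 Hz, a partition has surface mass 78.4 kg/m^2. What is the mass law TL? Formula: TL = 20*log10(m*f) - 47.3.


m * f = 78.4 * 1000 = 78400
20*log10(78400) = 97.8863 dB
TL = 97.8863 - 47.3 = 50.586 dB


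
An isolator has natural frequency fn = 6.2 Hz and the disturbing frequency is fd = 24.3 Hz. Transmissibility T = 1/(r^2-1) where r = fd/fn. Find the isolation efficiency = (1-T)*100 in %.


r = 24.3 / 6.2 = 3.91935
r^2 - 1 = 3.91935^2 - 1 = 14.3613
T = 1/14.3613 = 0.0696316
Efficiency = (1 - 0.0696316)*100 = 93.037 %


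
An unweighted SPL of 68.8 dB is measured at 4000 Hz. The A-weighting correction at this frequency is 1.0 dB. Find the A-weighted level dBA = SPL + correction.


A-weighting table: 4000 Hz -> 1.0 dB correction
SPL_A = SPL + correction = 68.8 + (1.0) = 69.8 dBA


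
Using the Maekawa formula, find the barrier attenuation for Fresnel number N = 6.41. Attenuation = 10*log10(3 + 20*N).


3 + 20*N = 3 + 20*6.41 = 131.2
Att = 10*log10(131.2) = 21.179 dB


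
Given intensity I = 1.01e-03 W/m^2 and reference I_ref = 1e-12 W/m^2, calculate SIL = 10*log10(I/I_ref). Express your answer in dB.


I / I_ref = 1.01e-03 / 1e-12 = 1.01e+09
SIL = 10 * log10(1.01e+09) = 90.043 dB


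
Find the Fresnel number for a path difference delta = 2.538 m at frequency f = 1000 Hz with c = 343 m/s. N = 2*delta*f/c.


N = 2*delta*f/c = 2*delta/lambda, where lambda = c/f
lambda = 343 / 1000 = 0.343 m
N = 2 * 2.538 / 0.343 = 14.799


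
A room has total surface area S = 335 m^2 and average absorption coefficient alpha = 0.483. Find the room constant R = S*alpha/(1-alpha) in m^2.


R = 335 * 0.483 / (1 - 0.483) = 312.97 m^2


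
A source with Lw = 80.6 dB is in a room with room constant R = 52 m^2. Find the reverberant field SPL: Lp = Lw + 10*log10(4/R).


4/R = 4/52 = 0.0769231
Lp = 80.6 + 10*log10(0.0769231) = 69.461 dB


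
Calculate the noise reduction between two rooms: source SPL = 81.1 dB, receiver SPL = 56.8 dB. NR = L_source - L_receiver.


NR = L_source - L_receiver (difference between source and receiving room levels)
NR = 81.1 - 56.8 = 24.3 dB


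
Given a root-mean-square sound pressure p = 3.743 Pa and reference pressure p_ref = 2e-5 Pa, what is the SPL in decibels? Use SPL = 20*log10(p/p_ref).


p / p_ref = 3.743 / 2e-5 = 187150
SPL = 20 * log10(187150) = 105.44 dB


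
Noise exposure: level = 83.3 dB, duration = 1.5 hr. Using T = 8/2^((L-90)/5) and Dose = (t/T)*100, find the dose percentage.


T_allowed = 8 / 2^((83.3 - 90)/5) = 20.2521 hr
Dose = 1.5 / 20.2521 * 100 = 7.4066 %


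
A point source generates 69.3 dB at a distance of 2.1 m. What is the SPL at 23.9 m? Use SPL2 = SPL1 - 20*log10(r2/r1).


r2/r1 = 23.9/2.1 = 11.381
Correction = 20*log10(11.381) = 21.1236 dB
SPL2 = 69.3 - 21.1236 = 48.176 dB


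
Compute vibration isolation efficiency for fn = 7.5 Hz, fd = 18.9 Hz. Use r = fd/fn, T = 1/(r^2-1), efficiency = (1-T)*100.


r = 18.9 / 7.5 = 2.52
r^2 - 1 = 2.52^2 - 1 = 5.3504
T = 1/5.3504 = 0.186902
Efficiency = (1 - 0.186902)*100 = 81.31 %


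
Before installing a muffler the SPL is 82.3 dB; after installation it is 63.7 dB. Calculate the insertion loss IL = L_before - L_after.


Insertion loss = SPL without muffler - SPL with muffler
IL = 82.3 - 63.7 = 18.6 dB


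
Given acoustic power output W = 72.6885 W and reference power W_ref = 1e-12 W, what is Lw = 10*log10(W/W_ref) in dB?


W / W_ref = 72.6885 / 1e-12 = 7.26885e+13
Lw = 10 * log10(7.26885e+13) = 138.61 dB


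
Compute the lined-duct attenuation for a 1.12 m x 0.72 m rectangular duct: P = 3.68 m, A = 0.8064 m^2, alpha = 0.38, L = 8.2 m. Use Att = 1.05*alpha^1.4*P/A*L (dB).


alpha^1.4 = 0.38^1.4 = 0.258046
Attenuation rate = 1.05 * alpha^1.4 * P / A
= 1.05 * 0.258046 * 3.68 / 0.8064 = 1.23647 dB/m
Total Att = 1.23647 * 8.2 = 10.139 dB


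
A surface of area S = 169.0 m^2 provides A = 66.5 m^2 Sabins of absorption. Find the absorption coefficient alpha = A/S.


Absorption coefficient = absorbed power / incident power
alpha = A / S = 66.5 / 169.0 = 0.39349


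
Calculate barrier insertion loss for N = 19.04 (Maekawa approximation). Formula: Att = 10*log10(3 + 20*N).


3 + 20*N = 3 + 20*19.04 = 383.8
Att = 10*log10(383.8) = 25.841 dB


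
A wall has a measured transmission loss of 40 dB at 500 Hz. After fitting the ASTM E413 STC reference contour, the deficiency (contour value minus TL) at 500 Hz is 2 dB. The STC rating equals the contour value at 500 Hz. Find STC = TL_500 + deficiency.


By ASTM E413, STC = value of the fitted reference contour at 500 Hz.
Contour value at 500 Hz = TL_500 + deficiency = 40 + 2 = 42
STC = 42


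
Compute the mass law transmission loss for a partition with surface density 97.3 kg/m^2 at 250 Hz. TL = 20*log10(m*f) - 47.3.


m * f = 97.3 * 250 = 24325
20*log10(24325) = 87.7211 dB
TL = 87.7211 - 47.3 = 40.421 dB


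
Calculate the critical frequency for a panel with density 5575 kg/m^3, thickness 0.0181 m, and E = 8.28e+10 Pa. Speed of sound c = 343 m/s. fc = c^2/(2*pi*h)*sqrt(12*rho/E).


12*rho/E = 12*5575/8.28e+10 = 8.07971e-07
sqrt(12*rho/E) = sqrt(8.07971e-07) = 0.000898872
c^2/(2*pi*h) = 343^2/(2*pi*0.0181) = 1.0345e+06
fc = 1.0345e+06 * 0.000898872 = 929.88 Hz


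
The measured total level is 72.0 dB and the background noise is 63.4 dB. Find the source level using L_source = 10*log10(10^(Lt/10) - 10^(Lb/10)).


10^(72.0/10) = 1.58489e+07
10^(63.4/10) = 2.18776e+06
Difference = 1.58489e+07 - 2.18776e+06 = 1.36611e+07
L_source = 10*log10(1.36611e+07) = 71.355 dB


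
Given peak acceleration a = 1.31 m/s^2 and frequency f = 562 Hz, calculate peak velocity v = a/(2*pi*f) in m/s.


omega = 2*pi*f = 2*pi*562 = 3531.15 rad/s
v = a / omega = 1.31 / 3531.15 = 0.00037098 m/s


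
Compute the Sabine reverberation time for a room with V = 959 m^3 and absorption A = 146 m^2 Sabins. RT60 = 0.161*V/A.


RT60 = 0.161 * 959 / 146 = 1.0575 s


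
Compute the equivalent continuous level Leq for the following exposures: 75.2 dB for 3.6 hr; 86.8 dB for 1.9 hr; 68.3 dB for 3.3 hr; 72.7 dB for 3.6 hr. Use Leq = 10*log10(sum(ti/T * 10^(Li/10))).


T_total = 3.6 + 1.9 + 3.3 + 3.6 = 12.4 hr
(3.6/12.4) * 10^(75.2/10) = 9.61348e+06
(1.9/12.4) * 10^(86.8/10) = 7.33385e+07
(3.3/12.4) * 10^(68.3/10) = 1.79925e+06
(3.6/12.4) * 10^(72.7/10) = 5.40606e+06
Sum = 9.61348e+06 + 7.33385e+07 + 1.79925e+06 + 5.40606e+06 = 9.01573e+07
Leq = 10*log10(9.01573e+07) = 79.55 dB


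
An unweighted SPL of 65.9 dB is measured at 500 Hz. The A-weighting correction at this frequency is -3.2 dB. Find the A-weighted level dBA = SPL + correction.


A-weighting table: 500 Hz -> -3.2 dB correction
SPL_A = SPL + correction = 65.9 + (-3.2) = 62.7 dBA


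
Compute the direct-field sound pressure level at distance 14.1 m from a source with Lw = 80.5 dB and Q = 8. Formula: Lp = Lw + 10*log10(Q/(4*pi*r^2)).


4*pi*r^2 = 4*pi*14.1^2 = 2498.32 m^2
Q / (4*pi*r^2) = 8 / 2498.32 = 0.00320215
Lp = 80.5 + 10*log10(0.00320215) = 55.554 dB


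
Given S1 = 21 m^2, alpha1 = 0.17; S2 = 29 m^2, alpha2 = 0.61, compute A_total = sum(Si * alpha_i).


21 * 0.17 = 3.57
29 * 0.61 = 17.69
A_total = 3.57 + 17.69 = 21.26 m^2


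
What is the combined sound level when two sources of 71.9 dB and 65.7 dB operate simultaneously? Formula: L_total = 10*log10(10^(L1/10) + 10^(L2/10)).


10^(71.9/10) = 1.54882e+07
10^(65.7/10) = 3.71535e+06
Sum = 1.54882e+07 + 3.71535e+06 = 1.92036e+07
L_total = 10*log10(1.92036e+07) = 72.834 dB


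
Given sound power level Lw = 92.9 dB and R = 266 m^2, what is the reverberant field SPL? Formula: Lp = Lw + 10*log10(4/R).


4/R = 4/266 = 0.0150376
Lp = 92.9 + 10*log10(0.0150376) = 74.672 dB


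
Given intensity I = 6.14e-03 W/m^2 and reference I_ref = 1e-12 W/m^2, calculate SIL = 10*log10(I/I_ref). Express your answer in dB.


I / I_ref = 6.14e-03 / 1e-12 = 6.14e+09
SIL = 10 * log10(6.14e+09) = 97.882 dB


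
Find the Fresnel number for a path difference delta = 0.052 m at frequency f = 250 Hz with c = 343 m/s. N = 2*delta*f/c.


N = 2*delta*f/c = 2*delta/lambda, where lambda = c/f
lambda = 343 / 250 = 1.372 m
N = 2 * 0.052 / 1.372 = 0.075802


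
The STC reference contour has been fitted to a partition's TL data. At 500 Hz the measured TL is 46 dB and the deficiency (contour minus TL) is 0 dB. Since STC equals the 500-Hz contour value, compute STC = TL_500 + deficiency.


By ASTM E413, STC = value of the fitted reference contour at 500 Hz.
Contour value at 500 Hz = TL_500 + deficiency = 46 + 0 = 46
STC = 46


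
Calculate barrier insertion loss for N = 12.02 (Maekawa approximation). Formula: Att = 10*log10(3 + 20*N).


3 + 20*N = 3 + 20*12.02 = 243.4
Att = 10*log10(243.4) = 23.863 dB


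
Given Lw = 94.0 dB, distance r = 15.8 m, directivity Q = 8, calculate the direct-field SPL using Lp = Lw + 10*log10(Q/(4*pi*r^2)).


4*pi*r^2 = 4*pi*15.8^2 = 3137.07 m^2
Q / (4*pi*r^2) = 8 / 3137.07 = 0.00255015
Lp = 94.0 + 10*log10(0.00255015) = 68.066 dB


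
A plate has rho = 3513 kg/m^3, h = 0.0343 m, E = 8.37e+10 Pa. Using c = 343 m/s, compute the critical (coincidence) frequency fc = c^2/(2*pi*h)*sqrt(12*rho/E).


12*rho/E = 12*3513/8.37e+10 = 5.03656e-07
sqrt(12*rho/E) = sqrt(5.03656e-07) = 0.000709687
c^2/(2*pi*h) = 343^2/(2*pi*0.0343) = 545901
fc = 545901 * 0.000709687 = 387.42 Hz


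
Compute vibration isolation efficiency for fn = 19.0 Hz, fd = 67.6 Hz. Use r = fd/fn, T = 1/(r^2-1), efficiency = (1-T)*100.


r = 67.6 / 19.0 = 3.55789
r^2 - 1 = 3.55789^2 - 1 = 11.6586
T = 1/11.6586 = 0.0857736
Efficiency = (1 - 0.0857736)*100 = 91.423 %


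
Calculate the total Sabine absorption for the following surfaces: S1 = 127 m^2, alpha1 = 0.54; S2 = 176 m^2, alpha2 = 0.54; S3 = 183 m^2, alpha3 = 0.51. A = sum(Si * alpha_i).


127 * 0.54 = 68.58
176 * 0.54 = 95.04
183 * 0.51 = 93.33
A_total = 68.58 + 95.04 + 93.33 = 256.95 m^2


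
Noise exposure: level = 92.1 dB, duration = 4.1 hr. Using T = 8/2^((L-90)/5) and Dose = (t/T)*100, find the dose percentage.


T_allowed = 8 / 2^((92.1 - 90)/5) = 5.9794 hr
Dose = 4.1 / 5.9794 * 100 = 68.569 %


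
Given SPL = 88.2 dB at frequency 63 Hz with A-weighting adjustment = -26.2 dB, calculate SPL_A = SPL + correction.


A-weighting table: 63 Hz -> -26.2 dB correction
SPL_A = SPL + correction = 88.2 + (-26.2) = 62 dBA


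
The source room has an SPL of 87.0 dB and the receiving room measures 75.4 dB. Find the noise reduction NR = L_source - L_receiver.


NR = L_source - L_receiver (difference between source and receiving room levels)
NR = 87.0 - 75.4 = 11.6 dB


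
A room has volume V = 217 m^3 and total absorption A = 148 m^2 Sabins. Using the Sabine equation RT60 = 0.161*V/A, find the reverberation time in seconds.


RT60 = 0.161 * 217 / 148 = 0.23606 s


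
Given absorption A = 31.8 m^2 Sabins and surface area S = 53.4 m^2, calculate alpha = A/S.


Absorption coefficient = absorbed power / incident power
alpha = A / S = 31.8 / 53.4 = 0.59551


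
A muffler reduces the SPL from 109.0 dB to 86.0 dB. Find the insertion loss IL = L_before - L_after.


Insertion loss = SPL without muffler - SPL with muffler
IL = 109.0 - 86.0 = 23 dB


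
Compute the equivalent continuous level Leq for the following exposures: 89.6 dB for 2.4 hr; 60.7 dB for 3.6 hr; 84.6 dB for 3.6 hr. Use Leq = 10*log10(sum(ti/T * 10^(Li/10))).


T_total = 2.4 + 3.6 + 3.6 = 9.6 hr
(2.4/9.6) * 10^(89.6/10) = 2.28003e+08
(3.6/9.6) * 10^(60.7/10) = 440587
(3.6/9.6) * 10^(84.6/10) = 1.08151e+08
Sum = 2.28003e+08 + 440587 + 1.08151e+08 = 3.36595e+08
Leq = 10*log10(3.36595e+08) = 85.271 dB


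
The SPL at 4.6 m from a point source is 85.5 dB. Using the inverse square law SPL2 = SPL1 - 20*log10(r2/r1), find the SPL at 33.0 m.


r2/r1 = 33.0/4.6 = 7.17391
Correction = 20*log10(7.17391) = 17.1151 dB
SPL2 = 85.5 - 17.1151 = 68.385 dB


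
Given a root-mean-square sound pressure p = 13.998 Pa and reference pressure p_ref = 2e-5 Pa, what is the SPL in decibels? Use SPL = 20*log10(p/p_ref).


p / p_ref = 13.998 / 2e-5 = 699900
SPL = 20 * log10(699900) = 116.9 dB


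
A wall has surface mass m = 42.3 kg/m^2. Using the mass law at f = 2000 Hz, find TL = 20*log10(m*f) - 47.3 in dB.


m * f = 42.3 * 2000 = 84600
20*log10(84600) = 98.5474 dB
TL = 98.5474 - 47.3 = 51.247 dB


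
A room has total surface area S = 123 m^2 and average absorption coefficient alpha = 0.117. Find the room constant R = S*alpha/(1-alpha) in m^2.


R = 123 * 0.117 / (1 - 0.117) = 16.298 m^2


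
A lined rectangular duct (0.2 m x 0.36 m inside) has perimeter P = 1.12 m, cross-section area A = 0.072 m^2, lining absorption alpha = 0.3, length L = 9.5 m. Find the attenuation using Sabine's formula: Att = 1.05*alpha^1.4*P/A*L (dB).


alpha^1.4 = 0.3^1.4 = 0.18534
Attenuation rate = 1.05 * alpha^1.4 * P / A
= 1.05 * 0.18534 * 1.12 / 0.072 = 3.02722 dB/m
Total Att = 3.02722 * 9.5 = 28.759 dB


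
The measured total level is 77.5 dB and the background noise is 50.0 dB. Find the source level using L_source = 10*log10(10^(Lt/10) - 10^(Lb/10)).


10^(77.5/10) = 5.62341e+07
10^(50.0/10) = 100000
Difference = 5.62341e+07 - 100000 = 5.61341e+07
L_source = 10*log10(5.61341e+07) = 77.492 dB


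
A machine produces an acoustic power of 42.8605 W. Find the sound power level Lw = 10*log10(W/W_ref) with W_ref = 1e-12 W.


W / W_ref = 42.8605 / 1e-12 = 4.28605e+13
Lw = 10 * log10(4.28605e+13) = 136.32 dB


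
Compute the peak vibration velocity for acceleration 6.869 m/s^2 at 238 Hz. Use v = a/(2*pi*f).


omega = 2*pi*f = 2*pi*238 = 1495.4 rad/s
v = a / omega = 6.869 / 1495.4 = 0.0045934 m/s


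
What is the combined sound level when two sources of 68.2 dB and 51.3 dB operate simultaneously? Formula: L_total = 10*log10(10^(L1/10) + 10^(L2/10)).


10^(68.2/10) = 6.60693e+06
10^(51.3/10) = 134896
Sum = 6.60693e+06 + 134896 = 6.74183e+06
L_total = 10*log10(6.74183e+06) = 68.288 dB


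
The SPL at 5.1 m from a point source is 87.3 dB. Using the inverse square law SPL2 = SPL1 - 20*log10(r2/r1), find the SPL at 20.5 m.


r2/r1 = 20.5/5.1 = 4.01961
Correction = 20*log10(4.01961) = 12.0837 dB
SPL2 = 87.3 - 12.0837 = 75.216 dB


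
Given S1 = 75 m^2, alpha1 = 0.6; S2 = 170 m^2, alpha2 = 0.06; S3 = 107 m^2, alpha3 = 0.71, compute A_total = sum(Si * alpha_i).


75 * 0.6 = 45
170 * 0.06 = 10.2
107 * 0.71 = 75.97
A_total = 45 + 10.2 + 75.97 = 131.17 m^2


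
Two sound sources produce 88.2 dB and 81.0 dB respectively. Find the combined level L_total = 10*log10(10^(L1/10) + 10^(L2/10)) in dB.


10^(88.2/10) = 6.60693e+08
10^(81.0/10) = 1.25893e+08
Sum = 6.60693e+08 + 1.25893e+08 = 7.86586e+08
L_total = 10*log10(7.86586e+08) = 88.957 dB


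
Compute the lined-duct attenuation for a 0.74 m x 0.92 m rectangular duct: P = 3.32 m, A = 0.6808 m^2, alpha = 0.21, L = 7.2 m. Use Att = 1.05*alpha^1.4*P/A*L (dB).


alpha^1.4 = 0.21^1.4 = 0.112488
Attenuation rate = 1.05 * alpha^1.4 * P / A
= 1.05 * 0.112488 * 3.32 / 0.6808 = 0.575989 dB/m
Total Att = 0.575989 * 7.2 = 4.1471 dB


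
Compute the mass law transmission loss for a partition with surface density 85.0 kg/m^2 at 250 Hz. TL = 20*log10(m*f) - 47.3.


m * f = 85.0 * 250 = 21250
20*log10(21250) = 86.5472 dB
TL = 86.5472 - 47.3 = 39.247 dB


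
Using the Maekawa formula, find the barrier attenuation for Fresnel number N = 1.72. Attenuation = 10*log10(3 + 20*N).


3 + 20*N = 3 + 20*1.72 = 37.4
Att = 10*log10(37.4) = 15.729 dB


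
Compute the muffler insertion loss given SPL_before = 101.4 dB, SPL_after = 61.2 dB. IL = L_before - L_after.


Insertion loss = SPL without muffler - SPL with muffler
IL = 101.4 - 61.2 = 40.2 dB


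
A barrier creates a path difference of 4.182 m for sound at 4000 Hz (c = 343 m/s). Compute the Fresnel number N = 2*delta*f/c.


N = 2*delta*f/c = 2*delta/lambda, where lambda = c/f
lambda = 343 / 4000 = 0.08575 m
N = 2 * 4.182 / 0.08575 = 97.539


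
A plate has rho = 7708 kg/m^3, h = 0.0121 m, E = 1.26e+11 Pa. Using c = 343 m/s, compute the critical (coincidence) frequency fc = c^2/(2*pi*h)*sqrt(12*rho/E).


12*rho/E = 12*7708/1.26e+11 = 7.34095e-07
sqrt(12*rho/E) = sqrt(7.34095e-07) = 0.000856793
c^2/(2*pi*h) = 343^2/(2*pi*0.0121) = 1.54747e+06
fc = 1.54747e+06 * 0.000856793 = 1325.9 Hz


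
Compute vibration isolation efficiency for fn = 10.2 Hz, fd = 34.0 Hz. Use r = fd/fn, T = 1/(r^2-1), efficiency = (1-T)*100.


r = 34.0 / 10.2 = 3.33333
r^2 - 1 = 3.33333^2 - 1 = 10.1111
T = 1/10.1111 = 0.0989012
Efficiency = (1 - 0.0989012)*100 = 90.11 %


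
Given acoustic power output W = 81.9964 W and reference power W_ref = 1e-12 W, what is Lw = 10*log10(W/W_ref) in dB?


W / W_ref = 81.9964 / 1e-12 = 8.19964e+13
Lw = 10 * log10(8.19964e+13) = 139.14 dB


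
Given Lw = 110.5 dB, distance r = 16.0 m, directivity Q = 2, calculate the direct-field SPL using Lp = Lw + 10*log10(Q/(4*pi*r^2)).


4*pi*r^2 = 4*pi*16.0^2 = 3216.99 m^2
Q / (4*pi*r^2) = 2 / 3216.99 = 0.000621699
Lp = 110.5 + 10*log10(0.000621699) = 78.436 dB


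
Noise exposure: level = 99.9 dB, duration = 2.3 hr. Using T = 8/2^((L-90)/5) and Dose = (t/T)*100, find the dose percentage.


T_allowed = 8 / 2^((99.9 - 90)/5) = 2.02792 hr
Dose = 2.3 / 2.02792 * 100 = 113.42 %


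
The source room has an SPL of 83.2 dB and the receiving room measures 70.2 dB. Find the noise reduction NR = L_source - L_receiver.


NR = L_source - L_receiver (difference between source and receiving room levels)
NR = 83.2 - 70.2 = 13 dB


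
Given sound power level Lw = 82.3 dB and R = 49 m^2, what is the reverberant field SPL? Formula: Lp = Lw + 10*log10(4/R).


4/R = 4/49 = 0.0816327
Lp = 82.3 + 10*log10(0.0816327) = 71.419 dB


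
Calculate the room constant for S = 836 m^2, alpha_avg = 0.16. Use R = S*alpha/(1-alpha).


R = 836 * 0.16 / (1 - 0.16) = 159.24 m^2


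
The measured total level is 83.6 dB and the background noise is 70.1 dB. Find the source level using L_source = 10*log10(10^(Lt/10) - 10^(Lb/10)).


10^(83.6/10) = 2.29087e+08
10^(70.1/10) = 1.02329e+07
Difference = 2.29087e+08 - 1.02329e+07 = 2.18854e+08
L_source = 10*log10(2.18854e+08) = 83.402 dB


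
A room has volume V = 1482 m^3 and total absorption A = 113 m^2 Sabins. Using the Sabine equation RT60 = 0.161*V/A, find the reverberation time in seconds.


RT60 = 0.161 * 1482 / 113 = 2.1115 s


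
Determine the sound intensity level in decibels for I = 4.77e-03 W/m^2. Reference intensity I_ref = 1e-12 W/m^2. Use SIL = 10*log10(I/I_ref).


I / I_ref = 4.77e-03 / 1e-12 = 4.77e+09
SIL = 10 * log10(4.77e+09) = 96.785 dB


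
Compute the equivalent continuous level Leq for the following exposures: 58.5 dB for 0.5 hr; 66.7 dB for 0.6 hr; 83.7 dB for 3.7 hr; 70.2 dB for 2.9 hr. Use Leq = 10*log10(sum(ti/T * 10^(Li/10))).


T_total = 0.5 + 0.6 + 3.7 + 2.9 = 7.7 hr
(0.5/7.7) * 10^(58.5/10) = 45970.5
(0.6/7.7) * 10^(66.7/10) = 364469
(3.7/7.7) * 10^(83.7/10) = 1.12645e+08
(2.9/7.7) * 10^(70.2/10) = 3.94373e+06
Sum = 45970.5 + 364469 + 1.12645e+08 + 3.94373e+06 = 1.16999e+08
Leq = 10*log10(1.16999e+08) = 80.682 dB


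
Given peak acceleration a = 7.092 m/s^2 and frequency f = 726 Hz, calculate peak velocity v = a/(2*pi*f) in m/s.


omega = 2*pi*f = 2*pi*726 = 4561.59 rad/s
v = a / omega = 7.092 / 4561.59 = 0.0015547 m/s


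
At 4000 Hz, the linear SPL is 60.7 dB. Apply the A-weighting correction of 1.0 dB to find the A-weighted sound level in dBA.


A-weighting table: 4000 Hz -> 1.0 dB correction
SPL_A = SPL + correction = 60.7 + (1.0) = 61.7 dBA


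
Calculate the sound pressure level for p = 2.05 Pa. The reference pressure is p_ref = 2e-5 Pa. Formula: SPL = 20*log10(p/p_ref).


p / p_ref = 2.05 / 2e-5 = 102500
SPL = 20 * log10(102500) = 100.21 dB


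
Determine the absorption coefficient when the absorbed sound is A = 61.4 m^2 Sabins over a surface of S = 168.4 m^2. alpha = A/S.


Absorption coefficient = absorbed power / incident power
alpha = A / S = 61.4 / 168.4 = 0.36461


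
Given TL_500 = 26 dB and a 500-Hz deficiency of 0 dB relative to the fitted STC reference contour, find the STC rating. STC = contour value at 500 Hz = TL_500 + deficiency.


By ASTM E413, STC = value of the fitted reference contour at 500 Hz.
Contour value at 500 Hz = TL_500 + deficiency = 26 + 0 = 26
STC = 26


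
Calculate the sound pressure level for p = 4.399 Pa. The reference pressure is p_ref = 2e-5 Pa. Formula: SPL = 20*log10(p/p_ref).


p / p_ref = 4.399 / 2e-5 = 219950
SPL = 20 * log10(219950) = 106.85 dB


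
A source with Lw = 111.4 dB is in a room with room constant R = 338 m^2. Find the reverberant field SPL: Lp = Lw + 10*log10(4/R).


4/R = 4/338 = 0.0118343
Lp = 111.4 + 10*log10(0.0118343) = 92.131 dB


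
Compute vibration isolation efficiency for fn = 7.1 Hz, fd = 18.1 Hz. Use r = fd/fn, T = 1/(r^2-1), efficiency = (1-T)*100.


r = 18.1 / 7.1 = 2.5493
r^2 - 1 = 2.5493^2 - 1 = 5.49893
T = 1/5.49893 = 0.181854
Efficiency = (1 - 0.181854)*100 = 81.815 %


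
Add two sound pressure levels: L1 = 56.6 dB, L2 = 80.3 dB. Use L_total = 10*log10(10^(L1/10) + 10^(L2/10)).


10^(56.6/10) = 457088
10^(80.3/10) = 1.07152e+08
Sum = 457088 + 1.07152e+08 = 1.07609e+08
L_total = 10*log10(1.07609e+08) = 80.318 dB


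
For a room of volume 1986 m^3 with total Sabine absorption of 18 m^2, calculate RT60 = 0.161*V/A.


RT60 = 0.161 * 1986 / 18 = 17.764 s


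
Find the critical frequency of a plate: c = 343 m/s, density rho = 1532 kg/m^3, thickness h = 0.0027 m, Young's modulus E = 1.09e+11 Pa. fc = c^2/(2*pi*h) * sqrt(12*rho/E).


12*rho/E = 12*1532/1.09e+11 = 1.68661e-07
sqrt(12*rho/E) = sqrt(1.68661e-07) = 0.000410684
c^2/(2*pi*h) = 343^2/(2*pi*0.0027) = 6.93497e+06
fc = 6.93497e+06 * 0.000410684 = 2848.1 Hz


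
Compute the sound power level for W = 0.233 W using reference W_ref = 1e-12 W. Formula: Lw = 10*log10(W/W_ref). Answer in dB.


W / W_ref = 0.233 / 1e-12 = 2.33e+11
Lw = 10 * log10(2.33e+11) = 113.67 dB


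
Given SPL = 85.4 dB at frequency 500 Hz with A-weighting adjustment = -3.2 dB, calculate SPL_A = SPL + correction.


A-weighting table: 500 Hz -> -3.2 dB correction
SPL_A = SPL + correction = 85.4 + (-3.2) = 82.2 dBA


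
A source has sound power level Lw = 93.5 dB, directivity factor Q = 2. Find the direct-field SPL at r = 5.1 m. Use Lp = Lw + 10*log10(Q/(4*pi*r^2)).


4*pi*r^2 = 4*pi*5.1^2 = 326.851 m^2
Q / (4*pi*r^2) = 2 / 326.851 = 0.006119
Lp = 93.5 + 10*log10(0.006119) = 71.367 dB


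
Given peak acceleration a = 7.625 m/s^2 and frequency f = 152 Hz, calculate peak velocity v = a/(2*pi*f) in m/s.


omega = 2*pi*f = 2*pi*152 = 955.044 rad/s
v = a / omega = 7.625 / 955.044 = 0.0079839 m/s


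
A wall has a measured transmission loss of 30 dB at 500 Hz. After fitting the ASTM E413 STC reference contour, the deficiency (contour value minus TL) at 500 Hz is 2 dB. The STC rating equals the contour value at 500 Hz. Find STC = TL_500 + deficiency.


By ASTM E413, STC = value of the fitted reference contour at 500 Hz.
Contour value at 500 Hz = TL_500 + deficiency = 30 + 2 = 32
STC = 32


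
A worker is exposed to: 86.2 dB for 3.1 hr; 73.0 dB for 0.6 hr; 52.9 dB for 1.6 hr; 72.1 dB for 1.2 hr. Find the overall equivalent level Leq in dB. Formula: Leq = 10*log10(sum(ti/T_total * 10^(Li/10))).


T_total = 3.1 + 0.6 + 1.6 + 1.2 = 6.5 hr
(3.1/6.5) * 10^(86.2/10) = 1.98815e+08
(0.6/6.5) * 10^(73.0/10) = 1.84178e+06
(1.6/6.5) * 10^(52.9/10) = 47996.2
(1.2/6.5) * 10^(72.1/10) = 2.99411e+06
Sum = 1.98815e+08 + 1.84178e+06 + 47996.2 + 2.99411e+06 = 2.03699e+08
Leq = 10*log10(2.03699e+08) = 83.09 dB


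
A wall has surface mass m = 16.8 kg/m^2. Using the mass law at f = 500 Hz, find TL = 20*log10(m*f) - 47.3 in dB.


m * f = 16.8 * 500 = 8400
20*log10(8400) = 78.4856 dB
TL = 78.4856 - 47.3 = 31.186 dB


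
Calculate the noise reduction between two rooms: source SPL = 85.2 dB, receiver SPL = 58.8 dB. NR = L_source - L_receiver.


NR = L_source - L_receiver (difference between source and receiving room levels)
NR = 85.2 - 58.8 = 26.4 dB


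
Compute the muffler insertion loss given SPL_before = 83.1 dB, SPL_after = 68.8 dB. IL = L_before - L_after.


Insertion loss = SPL without muffler - SPL with muffler
IL = 83.1 - 68.8 = 14.3 dB


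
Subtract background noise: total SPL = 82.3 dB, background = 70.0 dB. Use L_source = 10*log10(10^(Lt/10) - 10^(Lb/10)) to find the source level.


10^(82.3/10) = 1.69824e+08
10^(70.0/10) = 1e+07
Difference = 1.69824e+08 - 1e+07 = 1.59824e+08
L_source = 10*log10(1.59824e+08) = 82.036 dB


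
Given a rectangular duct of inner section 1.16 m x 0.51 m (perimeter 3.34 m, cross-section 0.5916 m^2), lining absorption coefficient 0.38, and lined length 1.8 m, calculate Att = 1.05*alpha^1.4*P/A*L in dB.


alpha^1.4 = 0.38^1.4 = 0.258046
Attenuation rate = 1.05 * alpha^1.4 * P / A
= 1.05 * 0.258046 * 3.34 / 0.5916 = 1.52969 dB/m
Total Att = 1.52969 * 1.8 = 2.7534 dB


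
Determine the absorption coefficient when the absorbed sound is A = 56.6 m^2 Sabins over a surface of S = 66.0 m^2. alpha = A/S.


Absorption coefficient = absorbed power / incident power
alpha = A / S = 56.6 / 66.0 = 0.85758


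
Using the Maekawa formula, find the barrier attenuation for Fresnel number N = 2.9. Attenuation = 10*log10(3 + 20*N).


3 + 20*N = 3 + 20*2.9 = 61
Att = 10*log10(61) = 17.853 dB


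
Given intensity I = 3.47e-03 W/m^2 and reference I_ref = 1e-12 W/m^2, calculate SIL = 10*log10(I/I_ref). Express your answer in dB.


I / I_ref = 3.47e-03 / 1e-12 = 3.47e+09
SIL = 10 * log10(3.47e+09) = 95.403 dB


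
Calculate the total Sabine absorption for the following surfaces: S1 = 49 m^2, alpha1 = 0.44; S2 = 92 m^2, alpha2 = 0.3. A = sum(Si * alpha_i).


49 * 0.44 = 21.56
92 * 0.3 = 27.6
A_total = 21.56 + 27.6 = 49.16 m^2


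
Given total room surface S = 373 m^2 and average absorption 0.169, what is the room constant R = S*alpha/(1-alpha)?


R = 373 * 0.169 / (1 - 0.169) = 75.857 m^2


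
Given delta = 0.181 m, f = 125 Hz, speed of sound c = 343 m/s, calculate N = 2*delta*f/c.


N = 2*delta*f/c = 2*delta/lambda, where lambda = c/f
lambda = 343 / 125 = 2.744 m
N = 2 * 0.181 / 2.744 = 0.13192


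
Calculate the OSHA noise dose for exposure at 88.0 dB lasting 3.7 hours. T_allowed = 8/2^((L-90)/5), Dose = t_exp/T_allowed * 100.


T_allowed = 8 / 2^((88.0 - 90)/5) = 10.5561 hr
Dose = 3.7 / 10.5561 * 100 = 35.051 %


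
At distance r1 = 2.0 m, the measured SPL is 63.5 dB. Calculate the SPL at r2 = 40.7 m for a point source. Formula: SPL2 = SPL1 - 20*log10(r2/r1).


r2/r1 = 40.7/2.0 = 20.35
Correction = 20*log10(20.35) = 26.1713 dB
SPL2 = 63.5 - 26.1713 = 37.329 dB


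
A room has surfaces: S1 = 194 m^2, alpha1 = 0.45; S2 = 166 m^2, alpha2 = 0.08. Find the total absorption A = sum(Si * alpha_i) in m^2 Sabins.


194 * 0.45 = 87.3
166 * 0.08 = 13.28
A_total = 87.3 + 13.28 = 100.58 m^2


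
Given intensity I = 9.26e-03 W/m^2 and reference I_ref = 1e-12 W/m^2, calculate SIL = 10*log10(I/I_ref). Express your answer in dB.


I / I_ref = 9.26e-03 / 1e-12 = 9.26e+09
SIL = 10 * log10(9.26e+09) = 99.666 dB


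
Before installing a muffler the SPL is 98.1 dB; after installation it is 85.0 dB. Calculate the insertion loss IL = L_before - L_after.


Insertion loss = SPL without muffler - SPL with muffler
IL = 98.1 - 85.0 = 13.1 dB


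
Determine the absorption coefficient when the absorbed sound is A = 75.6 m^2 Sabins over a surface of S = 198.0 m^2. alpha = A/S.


Absorption coefficient = absorbed power / incident power
alpha = A / S = 75.6 / 198.0 = 0.38182


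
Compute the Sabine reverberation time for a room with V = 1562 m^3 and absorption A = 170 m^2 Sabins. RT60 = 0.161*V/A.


RT60 = 0.161 * 1562 / 170 = 1.4793 s


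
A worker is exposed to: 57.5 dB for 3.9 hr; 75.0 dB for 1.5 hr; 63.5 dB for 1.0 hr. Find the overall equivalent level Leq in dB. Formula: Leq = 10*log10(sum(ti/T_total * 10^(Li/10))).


T_total = 3.9 + 1.5 + 1.0 = 6.4 hr
(3.9/6.4) * 10^(57.5/10) = 342677
(1.5/6.4) * 10^(75.0/10) = 7.41159e+06
(1.0/6.4) * 10^(63.5/10) = 349800
Sum = 342677 + 7.41159e+06 + 349800 = 8.10407e+06
Leq = 10*log10(8.10407e+06) = 69.087 dB


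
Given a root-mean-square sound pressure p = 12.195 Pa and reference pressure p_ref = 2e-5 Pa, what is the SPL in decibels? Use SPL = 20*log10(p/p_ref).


p / p_ref = 12.195 / 2e-5 = 609750
SPL = 20 * log10(609750) = 115.7 dB


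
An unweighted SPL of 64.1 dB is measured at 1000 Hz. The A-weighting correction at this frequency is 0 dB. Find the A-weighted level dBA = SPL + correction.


A-weighting table: 1000 Hz -> 0 dB correction
SPL_A = SPL + correction = 64.1 + (0) = 64.1 dBA


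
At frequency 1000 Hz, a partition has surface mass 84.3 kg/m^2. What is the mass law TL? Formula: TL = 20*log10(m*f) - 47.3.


m * f = 84.3 * 1000 = 84300
20*log10(84300) = 98.5166 dB
TL = 98.5166 - 47.3 = 51.217 dB


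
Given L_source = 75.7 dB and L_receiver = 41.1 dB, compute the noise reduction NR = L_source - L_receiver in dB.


NR = L_source - L_receiver (difference between source and receiving room levels)
NR = 75.7 - 41.1 = 34.6 dB


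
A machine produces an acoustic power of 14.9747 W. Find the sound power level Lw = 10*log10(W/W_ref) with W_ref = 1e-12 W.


W / W_ref = 14.9747 / 1e-12 = 1.49747e+13
Lw = 10 * log10(1.49747e+13) = 131.75 dB


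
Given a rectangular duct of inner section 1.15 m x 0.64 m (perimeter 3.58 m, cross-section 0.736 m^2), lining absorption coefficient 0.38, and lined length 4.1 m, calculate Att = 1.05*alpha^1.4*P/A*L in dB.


alpha^1.4 = 0.38^1.4 = 0.258046
Attenuation rate = 1.05 * alpha^1.4 * P / A
= 1.05 * 0.258046 * 3.58 / 0.736 = 1.31793 dB/m
Total Att = 1.31793 * 4.1 = 5.4035 dB


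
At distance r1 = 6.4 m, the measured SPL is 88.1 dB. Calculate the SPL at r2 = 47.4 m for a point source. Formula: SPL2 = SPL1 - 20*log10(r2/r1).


r2/r1 = 47.4/6.4 = 7.40625
Correction = 20*log10(7.40625) = 17.392 dB
SPL2 = 88.1 - 17.392 = 70.708 dB


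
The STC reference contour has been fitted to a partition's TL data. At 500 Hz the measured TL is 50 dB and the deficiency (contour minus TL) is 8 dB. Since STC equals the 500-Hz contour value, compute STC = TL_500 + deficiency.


By ASTM E413, STC = value of the fitted reference contour at 500 Hz.
Contour value at 500 Hz = TL_500 + deficiency = 50 + 8 = 58
STC = 58


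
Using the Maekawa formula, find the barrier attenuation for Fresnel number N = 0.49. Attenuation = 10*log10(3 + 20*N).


3 + 20*N = 3 + 20*0.49 = 12.8
Att = 10*log10(12.8) = 11.072 dB


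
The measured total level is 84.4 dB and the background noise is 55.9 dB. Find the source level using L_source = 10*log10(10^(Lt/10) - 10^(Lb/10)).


10^(84.4/10) = 2.75423e+08
10^(55.9/10) = 389045
Difference = 2.75423e+08 - 389045 = 2.75034e+08
L_source = 10*log10(2.75034e+08) = 84.394 dB


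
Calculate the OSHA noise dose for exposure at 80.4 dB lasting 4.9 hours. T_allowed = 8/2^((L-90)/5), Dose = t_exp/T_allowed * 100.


T_allowed = 8 / 2^((80.4 - 90)/5) = 30.2738 hr
Dose = 4.9 / 30.2738 * 100 = 16.186 %


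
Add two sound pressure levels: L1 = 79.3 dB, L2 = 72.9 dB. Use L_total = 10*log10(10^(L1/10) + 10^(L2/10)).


10^(79.3/10) = 8.51138e+07
10^(72.9/10) = 1.94984e+07
Sum = 8.51138e+07 + 1.94984e+07 = 1.04612e+08
L_total = 10*log10(1.04612e+08) = 80.196 dB


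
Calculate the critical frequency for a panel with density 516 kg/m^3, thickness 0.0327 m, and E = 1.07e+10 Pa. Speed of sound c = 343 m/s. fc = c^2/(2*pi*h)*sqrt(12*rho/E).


12*rho/E = 12*516/1.07e+10 = 5.78692e-07
sqrt(12*rho/E) = sqrt(5.78692e-07) = 0.000760718
c^2/(2*pi*h) = 343^2/(2*pi*0.0327) = 572612
fc = 572612 * 0.000760718 = 435.6 Hz


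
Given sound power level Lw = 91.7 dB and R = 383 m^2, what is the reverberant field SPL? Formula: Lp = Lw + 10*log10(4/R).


4/R = 4/383 = 0.0104439
Lp = 91.7 + 10*log10(0.0104439) = 71.889 dB


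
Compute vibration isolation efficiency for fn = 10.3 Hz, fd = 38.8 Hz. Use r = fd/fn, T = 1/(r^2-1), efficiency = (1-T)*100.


r = 38.8 / 10.3 = 3.76699
r^2 - 1 = 3.76699^2 - 1 = 13.1902
T = 1/13.1902 = 0.0758139
Efficiency = (1 - 0.0758139)*100 = 92.419 %


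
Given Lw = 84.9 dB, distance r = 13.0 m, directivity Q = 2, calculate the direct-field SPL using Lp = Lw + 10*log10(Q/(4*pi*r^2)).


4*pi*r^2 = 4*pi*13.0^2 = 2123.72 m^2
Q / (4*pi*r^2) = 2 / 2123.72 = 0.000941744
Lp = 84.9 + 10*log10(0.000941744) = 54.639 dB


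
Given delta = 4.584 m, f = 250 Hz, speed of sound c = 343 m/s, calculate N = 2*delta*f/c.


N = 2*delta*f/c = 2*delta/lambda, where lambda = c/f
lambda = 343 / 250 = 1.372 m
N = 2 * 4.584 / 1.372 = 6.6822


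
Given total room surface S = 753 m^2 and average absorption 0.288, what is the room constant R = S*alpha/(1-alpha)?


R = 753 * 0.288 / (1 - 0.288) = 304.58 m^2


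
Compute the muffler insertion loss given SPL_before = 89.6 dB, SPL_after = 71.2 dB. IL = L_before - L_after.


Insertion loss = SPL without muffler - SPL with muffler
IL = 89.6 - 71.2 = 18.4 dB


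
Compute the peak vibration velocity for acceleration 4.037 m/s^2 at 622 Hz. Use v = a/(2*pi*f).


omega = 2*pi*f = 2*pi*622 = 3908.14 rad/s
v = a / omega = 4.037 / 3908.14 = 0.001033 m/s


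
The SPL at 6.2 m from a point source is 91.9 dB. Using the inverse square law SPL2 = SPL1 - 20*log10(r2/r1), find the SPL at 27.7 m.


r2/r1 = 27.7/6.2 = 4.46774
Correction = 20*log10(4.46774) = 13.0018 dB
SPL2 = 91.9 - 13.0018 = 78.898 dB


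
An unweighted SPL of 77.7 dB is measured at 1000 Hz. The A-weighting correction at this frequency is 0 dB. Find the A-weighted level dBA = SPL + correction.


A-weighting table: 1000 Hz -> 0 dB correction
SPL_A = SPL + correction = 77.7 + (0) = 77.7 dBA


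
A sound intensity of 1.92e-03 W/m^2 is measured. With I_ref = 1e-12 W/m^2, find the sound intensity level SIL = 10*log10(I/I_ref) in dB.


I / I_ref = 1.92e-03 / 1e-12 = 1.92e+09
SIL = 10 * log10(1.92e+09) = 92.833 dB


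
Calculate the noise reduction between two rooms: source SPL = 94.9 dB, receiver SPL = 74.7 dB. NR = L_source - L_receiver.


NR = L_source - L_receiver (difference between source and receiving room levels)
NR = 94.9 - 74.7 = 20.2 dB


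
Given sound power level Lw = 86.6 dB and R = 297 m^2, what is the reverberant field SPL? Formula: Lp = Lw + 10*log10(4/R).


4/R = 4/297 = 0.013468
Lp = 86.6 + 10*log10(0.013468) = 67.893 dB


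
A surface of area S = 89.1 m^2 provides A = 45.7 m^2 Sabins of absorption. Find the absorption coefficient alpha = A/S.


Absorption coefficient = absorbed power / incident power
alpha = A / S = 45.7 / 89.1 = 0.51291


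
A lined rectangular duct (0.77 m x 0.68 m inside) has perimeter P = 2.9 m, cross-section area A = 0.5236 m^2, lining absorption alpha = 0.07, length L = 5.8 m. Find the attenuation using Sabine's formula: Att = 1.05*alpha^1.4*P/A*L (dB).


alpha^1.4 = 0.07^1.4 = 0.0241622
Attenuation rate = 1.05 * alpha^1.4 * P / A
= 1.05 * 0.0241622 * 2.9 / 0.5236 = 0.140515 dB/m
Total Att = 0.140515 * 5.8 = 0.81499 dB


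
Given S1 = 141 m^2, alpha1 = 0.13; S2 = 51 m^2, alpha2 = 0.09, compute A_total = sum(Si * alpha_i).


141 * 0.13 = 18.33
51 * 0.09 = 4.59
A_total = 18.33 + 4.59 = 22.92 m^2


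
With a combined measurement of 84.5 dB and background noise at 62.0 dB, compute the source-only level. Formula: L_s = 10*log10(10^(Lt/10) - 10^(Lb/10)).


10^(84.5/10) = 2.81838e+08
10^(62.0/10) = 1.58489e+06
Difference = 2.81838e+08 - 1.58489e+06 = 2.80253e+08
L_source = 10*log10(2.80253e+08) = 84.476 dB


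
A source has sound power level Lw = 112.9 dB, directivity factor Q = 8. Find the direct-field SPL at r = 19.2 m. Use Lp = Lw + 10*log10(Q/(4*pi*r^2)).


4*pi*r^2 = 4*pi*19.2^2 = 4632.47 m^2
Q / (4*pi*r^2) = 8 / 4632.47 = 0.00172694
Lp = 112.9 + 10*log10(0.00172694) = 85.273 dB


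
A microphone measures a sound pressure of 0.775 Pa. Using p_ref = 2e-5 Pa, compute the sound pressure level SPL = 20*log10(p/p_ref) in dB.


p / p_ref = 0.775 / 2e-5 = 38750
SPL = 20 * log10(38750) = 91.765 dB
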